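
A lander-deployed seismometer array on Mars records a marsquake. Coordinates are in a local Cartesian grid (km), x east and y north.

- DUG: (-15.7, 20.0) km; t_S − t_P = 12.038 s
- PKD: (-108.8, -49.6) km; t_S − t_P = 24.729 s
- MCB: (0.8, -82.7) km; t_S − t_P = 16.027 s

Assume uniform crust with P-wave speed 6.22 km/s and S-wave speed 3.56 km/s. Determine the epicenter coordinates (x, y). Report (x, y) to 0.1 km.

Distance from S−P lag: d = Δt · v_P v_S / (v_P − v_S) = Δt · (6.22·3.56)/(6.22−3.56) ≈ 8.3245·Δt.
So d_DUG = 100.21, d_PKD = 205.86, d_MCB = 133.42 km.
Circle about each station: (x + 15.7)² + (y − 20.0)² = 100.21²; (x + 108.8)² + (y + 49.6)² = 205.86²; (x − 0.8)² + (y + 82.7)² = 133.42².
Subtracting pairs of circle equations eliminates x²+y² and gives linear equations (the radical axes):
-186.2 x − 139.2 y = -18685.19
33.0 x − 205.4 y = -1565.41
Solving the 2×2 system: x ≈ 84.5, y ≈ 21.2 km.

84.5 km east, 21.2 km north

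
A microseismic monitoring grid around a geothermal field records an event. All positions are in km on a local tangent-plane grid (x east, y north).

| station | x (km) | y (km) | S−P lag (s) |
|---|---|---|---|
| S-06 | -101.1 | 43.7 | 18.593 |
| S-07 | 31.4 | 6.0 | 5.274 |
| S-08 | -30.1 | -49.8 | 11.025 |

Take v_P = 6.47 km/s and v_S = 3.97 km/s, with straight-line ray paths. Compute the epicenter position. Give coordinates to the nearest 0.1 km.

Distance from S−P lag: d = Δt · v_P v_S / (v_P − v_S) = Δt · (6.47·3.97)/(6.47−3.97) ≈ 10.2744·Δt.
So d_S-06 = 191.03, d_S-07 = 54.19, d_S-08 = 113.27 km.
Circle about each station: (x + 101.1)² + (y − 43.7)² = 191.03²; (x − 31.4)² + (y − 6.0)² = 54.19²; (x + 30.1)² + (y + 49.8)² = 113.27².
Subtracting the S-06 equation from the S-07 and S-08 equations removes the quadratic terms:
265.0 x − 75.4 y = 22446.96
142.0 x − 187.0 y = 14917.52
Solving the 2×2 system: x ≈ 79.1, y ≈ -19.7 km.

(79.1, -19.7)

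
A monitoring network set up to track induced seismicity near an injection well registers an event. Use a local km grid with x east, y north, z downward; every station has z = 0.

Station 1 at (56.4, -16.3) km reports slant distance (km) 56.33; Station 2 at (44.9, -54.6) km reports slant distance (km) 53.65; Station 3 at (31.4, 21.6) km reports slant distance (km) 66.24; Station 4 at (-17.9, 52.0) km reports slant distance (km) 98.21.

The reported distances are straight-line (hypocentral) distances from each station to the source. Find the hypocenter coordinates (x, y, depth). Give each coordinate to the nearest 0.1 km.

Each station gives a sphere (x−x_i)² + (y−y_i)² + z² = d_i² (stations at z=0).
Subtracting the Station 1 sphere from Station 2 and Station 3: z² cancels, leaving linear equations in x and y:
-23.0 x − 76.6 y = 1845.27
-50.0 x + 75.8 y = -3208.80
Solving: x ≈ 19.005, y ≈ -29.796 km (keep extra digits for the depth step; rounded: 19.0, -29.8).
Then from the Station 1 sphere: z² = 56.33² − (x − 56.4)² − (y + 16.3)² with x = 19.005, y = -29.796, so z ≈ 39.907 ≈ 39.9 km.
Check against Station 4 (with the unrounded solution): distance 98.21 ≈ 98.21 km. ✓

x ≈ 19.0 km, y ≈ -29.8 km, depth ≈ 39.9 km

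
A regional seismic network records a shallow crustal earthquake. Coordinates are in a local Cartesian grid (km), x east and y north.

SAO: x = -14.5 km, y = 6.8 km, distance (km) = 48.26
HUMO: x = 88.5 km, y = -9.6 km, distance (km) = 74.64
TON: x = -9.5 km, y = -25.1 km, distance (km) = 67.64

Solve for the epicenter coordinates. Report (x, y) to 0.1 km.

Circle about each station: (x + 14.5)² + (y − 6.8)² = 48.26²; (x − 88.5)² + (y + 9.6)² = 74.64²; (x + 9.5)² + (y + 25.1)² = 67.64².
Subtracting pairs of circle equations eliminates x²+y² and gives linear equations (the radical axes):
206.0 x − 32.8 y = 4425.82
10.0 x − 63.8 y = -1782.37
Solving the 2×2 system: x ≈ 26.6, y ≈ 32.1 km.

x ≈ 26.6 km, y ≈ 32.1 km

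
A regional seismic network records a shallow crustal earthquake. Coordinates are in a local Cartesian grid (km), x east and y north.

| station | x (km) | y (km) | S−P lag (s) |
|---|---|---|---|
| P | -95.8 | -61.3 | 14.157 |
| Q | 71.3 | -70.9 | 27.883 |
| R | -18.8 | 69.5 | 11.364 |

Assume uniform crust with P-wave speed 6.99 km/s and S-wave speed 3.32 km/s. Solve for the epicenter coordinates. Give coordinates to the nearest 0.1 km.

Distance from S−P lag: d = Δt · v_P v_S / (v_P − v_S) = Δt · (6.99·3.32)/(6.99−3.32) ≈ 6.3234·Δt.
So d_P = 89.52, d_Q = 176.31, d_R = 71.86 km.
Circle about each station: (x + 95.8)² + (y + 61.3)² = 89.52²; (x − 71.3)² + (y + 70.9)² = 176.31²; (x + 18.8)² + (y − 69.5)² = 71.86².
Subtracting the P equation from the Q and R equations removes the quadratic terms:
334.2 x − 19.2 y = -25896.22
154.0 x + 261.6 y = -4901.67
Solving the 2×2 system: x ≈ -76.0, y ≈ 26.0 km.

x ≈ -76.0 km, y ≈ 26.0 km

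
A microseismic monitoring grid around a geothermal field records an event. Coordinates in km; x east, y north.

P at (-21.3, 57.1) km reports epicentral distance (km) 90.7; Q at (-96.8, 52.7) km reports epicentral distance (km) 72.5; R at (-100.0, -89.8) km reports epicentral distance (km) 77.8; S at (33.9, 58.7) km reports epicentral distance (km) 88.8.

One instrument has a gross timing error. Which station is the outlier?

Solve using three stations at a time. Using P, Q, R (subtract circle equations pairwise → linear system) gives (x, y) ≈ (-74.6, -16.3).
Distances from that point to each station vs reported:
  P: calculated 90.7 vs reported 90.7 → residual 0.0 km
  Q: calculated 72.5 vs reported 72.5 → residual 0.0 km
  R: calculated 77.8 vs reported 77.8 → residual 0.0 km
  S: calculated 131.9 vs reported 88.8 → residual 43.1 km
P, Q, R are mutually consistent (residuals ≈ 0); S is off by 43.1 km.

S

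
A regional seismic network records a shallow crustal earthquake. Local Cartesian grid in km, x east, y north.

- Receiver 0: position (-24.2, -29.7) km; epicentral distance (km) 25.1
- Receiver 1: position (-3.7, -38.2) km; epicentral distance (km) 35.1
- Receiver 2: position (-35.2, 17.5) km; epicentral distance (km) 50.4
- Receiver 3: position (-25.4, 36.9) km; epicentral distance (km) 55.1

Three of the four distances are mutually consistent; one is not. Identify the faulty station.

Receiver 0

Solve using three stations at a time. Using Receiver 1, Receiver 2, Receiver 3 (subtract circle equations pairwise → linear system) gives (x, y) ≈ (9.5, -5.7).
Distances from that point to each station vs reported:
  Receiver 0: calculated 41.4 vs reported 25.1 → residual 16.3 km
  Receiver 1: calculated 35.1 vs reported 35.1 → residual 0.0 km
  Receiver 2: calculated 50.4 vs reported 50.4 → residual 0.0 km
  Receiver 3: calculated 55.1 vs reported 55.1 → residual 0.0 km
Receiver 1, Receiver 2, Receiver 3 are mutually consistent (residuals ≈ 0); Receiver 0 is off by 16.3 km.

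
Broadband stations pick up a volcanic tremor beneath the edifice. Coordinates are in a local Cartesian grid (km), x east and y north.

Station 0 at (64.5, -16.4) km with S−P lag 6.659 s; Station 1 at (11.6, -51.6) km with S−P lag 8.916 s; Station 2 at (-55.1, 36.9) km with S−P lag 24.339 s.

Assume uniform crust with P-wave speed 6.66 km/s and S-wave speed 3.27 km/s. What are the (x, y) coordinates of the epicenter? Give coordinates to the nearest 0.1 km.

Distance from S−P lag: d = Δt · v_P v_S / (v_P − v_S) = Δt · (6.66·3.27)/(6.66−3.27) ≈ 6.4242·Δt.
So d_Station 0 = 42.78, d_Station 1 = 57.28, d_Station 2 = 156.36 km.
Circle about each station: (x − 64.5)² + (y + 16.4)² = 42.78²; (x − 11.6)² + (y + 51.6)² = 57.28²; (x + 55.1)² + (y − 36.9)² = 156.36².
Subtracting the Station 0 equation from the Station 1 and Station 2 equations removes the quadratic terms:
-105.8 x − 70.4 y = -3082.96
-239.2 x + 106.6 y = -22649.91
Solving the 2×2 system: x ≈ 68.4, y ≈ -59.0 km.
Check against Station 0 (with the unrounded x, y): √((x − 64.5)²+(y + 16.4)²) = 42.78 ≈ 42.78 km. ✓

68.4 km east, -59.0 km north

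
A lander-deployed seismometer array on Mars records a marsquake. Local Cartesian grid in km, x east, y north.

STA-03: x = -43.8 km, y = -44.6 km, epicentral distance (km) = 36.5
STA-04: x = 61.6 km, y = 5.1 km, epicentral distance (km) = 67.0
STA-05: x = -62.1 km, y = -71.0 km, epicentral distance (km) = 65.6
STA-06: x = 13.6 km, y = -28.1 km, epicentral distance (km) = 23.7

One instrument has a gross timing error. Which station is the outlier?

STA-04

Solve using three stations at a time. Using STA-03, STA-05, STA-06 (subtract circle equations pairwise → linear system) gives (x, y) ≈ (-9.8, -31.4).
Distances from that point to each station vs reported:
  STA-03: calculated 36.5 vs reported 36.5 → residual 0.0 km
  STA-04: calculated 80.2 vs reported 67.0 → residual 13.2 km
  STA-05: calculated 65.6 vs reported 65.6 → residual 0.0 km
  STA-06: calculated 23.6 vs reported 23.7 → residual 0.1 km
STA-03, STA-05, STA-06 are mutually consistent (residuals ≈ 0); STA-04 is off by 13.2 km.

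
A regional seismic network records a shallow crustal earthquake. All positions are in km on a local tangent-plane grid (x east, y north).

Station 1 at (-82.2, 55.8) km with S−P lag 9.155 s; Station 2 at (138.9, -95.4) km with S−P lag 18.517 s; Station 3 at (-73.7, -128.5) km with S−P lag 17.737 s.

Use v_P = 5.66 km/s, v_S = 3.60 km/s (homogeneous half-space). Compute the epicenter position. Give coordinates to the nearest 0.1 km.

(4.2, 28.7)

Distance from S−P lag: d = Δt · v_P v_S / (v_P − v_S) = Δt · (5.66·3.60)/(5.66−3.60) ≈ 9.8913·Δt.
So d_Station 1 = 90.55, d_Station 2 = 183.16, d_Station 3 = 175.44 km.
Circle about each station: (x + 82.2)² + (y − 55.8)² = 90.55²; (x − 138.9)² + (y + 95.4)² = 183.16²; (x + 73.7)² + (y + 128.5)² = 175.44².
Subtracting the Station 1 equation from the Station 2 and Station 3 equations removes the quadratic terms:
442.2 x − 302.4 y = -6824.39
17.0 x − 368.6 y = -10506.43
Solving the 2×2 system: x ≈ 4.2, y ≈ 28.7 km.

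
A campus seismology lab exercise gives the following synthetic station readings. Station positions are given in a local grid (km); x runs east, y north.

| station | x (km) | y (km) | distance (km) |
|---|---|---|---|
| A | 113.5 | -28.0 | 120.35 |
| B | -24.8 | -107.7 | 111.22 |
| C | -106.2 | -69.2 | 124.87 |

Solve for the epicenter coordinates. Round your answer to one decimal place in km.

Circle about each station: (x − 113.5)² + (y + 28.0)² = 120.35²; (x + 24.8)² + (y + 107.7)² = 111.22²; (x + 106.2)² + (y + 69.2)² = 124.87².
Subtracting the A equation from the B and C equations removes the quadratic terms:
-276.6 x − 159.4 y = 662.31
-439.4 x − 82.4 y = 1292.44
Solving the 2×2 system: x ≈ -3.2, y ≈ 1.4 km.
Check against A (with the unrounded x, y): √((x − 113.5)²+(y + 28.0)²) = 120.35 ≈ 120.35 km. ✓

x ≈ -3.2 km, y ≈ 1.4 km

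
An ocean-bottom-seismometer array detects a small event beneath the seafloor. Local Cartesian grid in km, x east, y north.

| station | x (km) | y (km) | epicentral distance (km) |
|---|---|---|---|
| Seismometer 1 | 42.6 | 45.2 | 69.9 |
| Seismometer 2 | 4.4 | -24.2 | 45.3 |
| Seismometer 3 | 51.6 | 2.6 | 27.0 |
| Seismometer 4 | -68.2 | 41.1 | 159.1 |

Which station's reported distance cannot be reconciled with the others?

Seismometer 4

Solve using three stations at a time. Using Seismometer 1, Seismometer 2, Seismometer 3 (subtract circle equations pairwise → linear system) gives (x, y) ≈ (49.7, -24.3).
Distances from that point to each station vs reported:
  Seismometer 1: calculated 69.9 vs reported 69.9 → residual 0.0 km
  Seismometer 2: calculated 45.3 vs reported 45.3 → residual 0.0 km
  Seismometer 3: calculated 27.0 vs reported 27.0 → residual 0.0 km
  Seismometer 4: calculated 134.8 vs reported 159.1 → residual 24.3 km
Seismometer 1, Seismometer 2, Seismometer 3 are mutually consistent (residuals ≈ 0); Seismometer 4 is off by 24.3 km.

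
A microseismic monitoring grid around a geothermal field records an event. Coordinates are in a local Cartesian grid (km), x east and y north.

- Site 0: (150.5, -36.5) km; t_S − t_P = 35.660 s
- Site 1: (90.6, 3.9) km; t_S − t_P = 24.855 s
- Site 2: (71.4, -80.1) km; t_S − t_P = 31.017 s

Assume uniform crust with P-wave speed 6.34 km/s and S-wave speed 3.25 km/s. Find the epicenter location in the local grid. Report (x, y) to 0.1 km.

-54.5 km east, 84.0 km north

Distance from S−P lag: d = Δt · v_P v_S / (v_P − v_S) = Δt · (6.34·3.25)/(6.34−3.25) ≈ 6.6683·Δt.
So d_Site 0 = 237.79, d_Site 1 = 165.74, d_Site 2 = 206.83 km.
Circle about each station: (x − 150.5)² + (y + 36.5)² = 237.79²; (x − 90.6)² + (y − 3.9)² = 165.74²; (x − 71.4)² + (y + 80.1)² = 206.83².
Subtracting the Site 0 equation from the Site 1 and Site 2 equations removes the quadratic terms:
-119.8 x + 80.8 y = 13315.41
-158.2 x − 87.2 y = 1296.91
Solving the 2×2 system: x ≈ -54.5, y ≈ 84.0 km.
Check against Site 0 (with the unrounded x, y): √((x − 150.5)²+(y + 36.5)²) = 237.79 ≈ 237.79 km. ✓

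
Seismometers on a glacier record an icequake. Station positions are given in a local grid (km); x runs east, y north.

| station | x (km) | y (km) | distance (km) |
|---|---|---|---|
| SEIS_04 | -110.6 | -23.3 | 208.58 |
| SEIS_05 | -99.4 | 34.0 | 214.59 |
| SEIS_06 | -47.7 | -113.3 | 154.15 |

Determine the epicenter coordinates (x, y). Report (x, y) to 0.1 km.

Circle about each station: (x + 110.6)² + (y + 23.3)² = 208.58²; (x + 99.4)² + (y − 34.0)² = 214.59²; (x + 47.7)² + (y + 113.3)² = 154.15².
Subtracting the SEIS_04 equation from the SEIS_05 and SEIS_06 equations removes the quadratic terms:
22.4 x + 114.6 y = -4282.14
125.8 x − 180.0 y = 22080.32
Solving the 2×2 system: x ≈ 95.4, y ≈ -56.0 km.

x ≈ 95.4 km, y ≈ -56.0 km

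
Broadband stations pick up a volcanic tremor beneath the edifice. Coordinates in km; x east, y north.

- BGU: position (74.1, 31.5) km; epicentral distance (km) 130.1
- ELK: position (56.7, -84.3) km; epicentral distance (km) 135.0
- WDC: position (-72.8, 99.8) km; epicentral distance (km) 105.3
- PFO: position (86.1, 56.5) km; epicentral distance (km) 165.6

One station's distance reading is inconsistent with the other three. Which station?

PFO

Solve using three stations at a time. Using BGU, ELK, WDC (subtract circle equations pairwise → linear system) gives (x, y) ≈ (-51.3, -3.3).
Distances from that point to each station vs reported:
  BGU: calculated 130.1 vs reported 130.1 → residual 0.0 km
  ELK: calculated 135.0 vs reported 135.0 → residual 0.0 km
  WDC: calculated 105.3 vs reported 105.3 → residual 0.0 km
  PFO: calculated 149.8 vs reported 165.6 → residual 15.8 km
BGU, ELK, WDC are mutually consistent (residuals ≈ 0); PFO is off by 15.8 km.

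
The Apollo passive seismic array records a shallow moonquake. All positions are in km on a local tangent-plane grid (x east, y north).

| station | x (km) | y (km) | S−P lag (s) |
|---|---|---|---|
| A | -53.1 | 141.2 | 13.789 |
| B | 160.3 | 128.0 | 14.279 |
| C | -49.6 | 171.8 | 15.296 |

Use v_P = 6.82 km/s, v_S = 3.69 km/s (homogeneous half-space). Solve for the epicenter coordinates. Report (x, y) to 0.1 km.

x ≈ 49.3 km, y ≈ 98.7 km

Distance from S−P lag: d = Δt · v_P v_S / (v_P − v_S) = Δt · (6.82·3.69)/(6.82−3.69) ≈ 8.0402·Δt.
So d_A = 110.87, d_B = 114.81, d_C = 122.98 km.
Circle about each station: (x + 53.1)² + (y − 141.2)² = 110.87²; (x − 160.3)² + (y − 128.0)² = 114.81²; (x + 49.6)² + (y − 171.8)² = 122.98².
Subtracting pairs of circle equations eliminates x²+y² and gives linear equations (the radical axes):
426.8 x − 26.4 y = 18433.86
7.0 x + 61.2 y = 6386.43
Solving the 2×2 system: x ≈ 49.3, y ≈ 98.7 km.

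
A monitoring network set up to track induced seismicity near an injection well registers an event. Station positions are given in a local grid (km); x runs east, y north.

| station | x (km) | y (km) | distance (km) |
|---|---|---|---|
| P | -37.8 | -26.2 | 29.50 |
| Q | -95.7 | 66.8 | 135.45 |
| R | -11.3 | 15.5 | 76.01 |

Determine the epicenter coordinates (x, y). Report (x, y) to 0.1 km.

Circle about each station: (x + 37.8)² + (y + 26.2)² = 29.50²; (x + 95.7)² + (y − 66.8)² = 135.45²; (x + 11.3)² + (y − 15.5)² = 76.01².
Subtracting the P equation from the Q and R equations removes the quadratic terms:
-115.8 x + 186.0 y = -5971.00
53.0 x + 83.4 y = -6654.61
Solving the 2×2 system: x ≈ -37.9, y ≈ -55.7 km.

(-37.9, -55.7)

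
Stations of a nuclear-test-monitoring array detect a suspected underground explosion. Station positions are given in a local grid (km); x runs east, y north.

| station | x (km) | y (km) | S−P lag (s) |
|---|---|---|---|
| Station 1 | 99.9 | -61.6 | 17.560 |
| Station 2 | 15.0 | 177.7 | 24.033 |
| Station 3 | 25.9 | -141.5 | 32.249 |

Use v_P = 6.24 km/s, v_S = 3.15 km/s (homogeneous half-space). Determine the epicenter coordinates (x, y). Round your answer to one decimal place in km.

Distance from S−P lag: d = Δt · v_P v_S / (v_P − v_S) = Δt · (6.24·3.15)/(6.24−3.15) ≈ 6.3612·Δt.
So d_Station 1 = 111.70, d_Station 2 = 152.88, d_Station 3 = 205.14 km.
Circle about each station: (x − 99.9)² + (y + 61.6)² = 111.70²; (x − 15.0)² + (y − 177.7)² = 152.88²; (x − 25.9)² + (y + 141.5)² = 205.14².
Subtracting pairs of circle equations eliminates x²+y² and gives linear equations (the radical axes):
-169.8 x + 478.6 y = 7132.32
-148.0 x − 159.8 y = -22687.04
Solving the 2×2 system: x ≈ 99.2, y ≈ 50.1 km.

99.2 km east, 50.1 km north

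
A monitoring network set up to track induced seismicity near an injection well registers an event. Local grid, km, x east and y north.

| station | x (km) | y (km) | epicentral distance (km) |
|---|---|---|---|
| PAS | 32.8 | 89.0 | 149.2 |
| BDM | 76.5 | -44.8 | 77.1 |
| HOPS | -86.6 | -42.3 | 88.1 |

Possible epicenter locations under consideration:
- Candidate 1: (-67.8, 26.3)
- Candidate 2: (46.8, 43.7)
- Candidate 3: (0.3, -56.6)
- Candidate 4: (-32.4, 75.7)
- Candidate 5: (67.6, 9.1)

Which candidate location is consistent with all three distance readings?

Candidate 3

For each candidate, compare |candidate − station| to the reported distance:
Candidate 1: residuals PAS 30.7, BDM 83.8, HOPS 17.0 → max 83.8 km
Candidate 2: residuals PAS 101.8, BDM 16.3, HOPS 70.6 → max 101.8 km
Candidate 3: residuals PAS 0.0, BDM 0.0, HOPS 0.0 → max 0.0 km
Candidate 4: residuals PAS 82.7, BDM 85.3, HOPS 41.8 → max 85.3 km
Candidate 5: residuals PAS 62.1, BDM 22.5, HOPS 74.4 → max 74.4 km
Only Candidate 3 has all residuals ≈ 0.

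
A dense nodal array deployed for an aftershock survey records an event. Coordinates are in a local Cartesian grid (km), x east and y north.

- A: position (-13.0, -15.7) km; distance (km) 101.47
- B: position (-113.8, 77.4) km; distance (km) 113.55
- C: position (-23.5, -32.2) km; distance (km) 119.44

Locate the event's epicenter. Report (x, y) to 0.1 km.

Circle about each station: (x + 13.0)² + (y + 15.7)² = 101.47²; (x + 113.8)² + (y − 77.4)² = 113.55²; (x + 23.5)² + (y + 32.2)² = 119.44².
Subtracting the A equation from the B and C equations removes the quadratic terms:
-201.6 x + 186.2 y = 15928.27
-21.0 x − 33.0 y = -2796.15
Solving the 2×2 system: x ≈ -0.5, y ≈ 85.0 km.

-0.5 km east, 85.0 km north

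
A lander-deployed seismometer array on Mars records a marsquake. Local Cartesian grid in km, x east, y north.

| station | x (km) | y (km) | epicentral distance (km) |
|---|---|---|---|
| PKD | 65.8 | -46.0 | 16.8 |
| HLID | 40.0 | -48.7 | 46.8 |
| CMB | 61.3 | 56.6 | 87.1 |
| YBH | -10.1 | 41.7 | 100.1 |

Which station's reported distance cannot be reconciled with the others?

Solve using three stations at a time. Using PKD, CMB, YBH (subtract circle equations pairwise → linear system) gives (x, y) ≈ (59.3, -30.5).
Distances from that point to each station vs reported:
  PKD: calculated 16.8 vs reported 16.8 → residual 0.0 km
  HLID: calculated 26.5 vs reported 46.8 → residual 20.3 km
  CMB: calculated 87.1 vs reported 87.1 → residual 0.0 km
  YBH: calculated 100.1 vs reported 100.1 → residual 0.0 km
PKD, CMB, YBH are mutually consistent (residuals ≈ 0); HLID is off by 20.3 km.

HLID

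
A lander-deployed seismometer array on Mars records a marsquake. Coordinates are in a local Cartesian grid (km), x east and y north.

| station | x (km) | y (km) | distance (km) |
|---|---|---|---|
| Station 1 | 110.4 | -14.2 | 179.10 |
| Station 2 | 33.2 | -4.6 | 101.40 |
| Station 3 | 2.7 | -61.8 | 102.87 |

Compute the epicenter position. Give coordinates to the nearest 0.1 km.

Circle about each station: (x − 110.4)² + (y + 14.2)² = 179.10²; (x − 33.2)² + (y + 4.6)² = 101.40²; (x − 2.7)² + (y + 61.8)² = 102.87².
Subtracting the Station 1 equation from the Station 2 and Station 3 equations removes the quadratic terms:
-154.4 x + 19.2 y = 10528.45
-215.4 x − 95.2 y = 12931.30
Solving the 2×2 system: x ≈ -66.4, y ≈ 14.4 km.
Check against Station 1 (with the unrounded x, y): √((x − 110.4)²+(y + 14.2)²) = 179.10 ≈ 179.10 km. ✓

-66.4 km east, 14.4 km north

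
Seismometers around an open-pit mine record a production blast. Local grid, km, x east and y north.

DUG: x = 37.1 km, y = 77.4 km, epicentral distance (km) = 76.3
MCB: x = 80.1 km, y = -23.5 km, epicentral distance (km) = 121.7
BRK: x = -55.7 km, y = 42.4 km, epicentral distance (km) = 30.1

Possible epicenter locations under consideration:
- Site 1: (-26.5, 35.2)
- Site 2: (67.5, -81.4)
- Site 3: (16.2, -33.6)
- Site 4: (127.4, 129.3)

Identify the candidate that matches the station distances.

For each candidate, compare |candidate − station| to the reported distance:
Site 1: residuals DUG 0.0, MCB 0.0, BRK 0.0 → max 0.0 km
Site 2: residuals DUG 85.4, MCB 62.4, BRK 144.6 → max 144.6 km
Site 3: residuals DUG 36.7, MCB 57.0, BRK 74.5 → max 74.5 km
Site 4: residuals DUG 27.9, MCB 38.3, BRK 172.6 → max 172.6 km
Only Site 1 has all residuals ≈ 0.

Site 1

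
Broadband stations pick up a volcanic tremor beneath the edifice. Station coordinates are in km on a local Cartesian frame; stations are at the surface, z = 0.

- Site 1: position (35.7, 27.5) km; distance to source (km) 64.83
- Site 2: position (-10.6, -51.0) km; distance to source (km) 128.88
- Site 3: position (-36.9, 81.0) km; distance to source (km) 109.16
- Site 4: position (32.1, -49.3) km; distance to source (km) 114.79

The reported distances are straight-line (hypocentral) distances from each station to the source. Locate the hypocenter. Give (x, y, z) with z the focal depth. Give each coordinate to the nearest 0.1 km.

Each station gives a sphere (x−x_i)² + (y−y_i)² + z² = d_i² (stations at z=0).
Subtracting the Site 1 sphere from Site 2 and Site 3: z² cancels, leaving linear equations in x and y:
-92.6 x − 157.0 y = -11724.51
-145.2 x + 107.0 y = -1821.11
Solving: x ≈ 47.102, y ≈ 46.897 km (keep extra digits for the depth step; rounded: 47.1, 46.9).
Then from the Site 1 sphere: z² = 64.83² − (x − 35.7)² − (y − 27.5)² with x = 47.102, y = 46.897, so z ≈ 60.800 ≈ 60.8 km.

(47.1, 46.9, 60.8)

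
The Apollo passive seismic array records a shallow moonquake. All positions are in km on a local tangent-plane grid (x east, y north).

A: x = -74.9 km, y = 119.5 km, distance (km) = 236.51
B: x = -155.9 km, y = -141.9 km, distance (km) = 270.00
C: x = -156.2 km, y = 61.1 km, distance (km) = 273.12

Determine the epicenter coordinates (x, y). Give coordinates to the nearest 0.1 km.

x ≈ 95.8 km, y ≈ -44.2 km

Circle about each station: (x + 74.9)² + (y − 119.5)² = 236.51²; (x + 155.9)² + (y + 141.9)² = 270.00²; (x + 156.2)² + (y − 61.1)² = 273.12².
Subtracting the A equation from the B and C equations removes the quadratic terms:
-162.0 x − 522.8 y = 7587.14
-162.6 x − 116.8 y = -10416.16
Solving the 2×2 system: x ≈ 95.8, y ≈ -44.2 km.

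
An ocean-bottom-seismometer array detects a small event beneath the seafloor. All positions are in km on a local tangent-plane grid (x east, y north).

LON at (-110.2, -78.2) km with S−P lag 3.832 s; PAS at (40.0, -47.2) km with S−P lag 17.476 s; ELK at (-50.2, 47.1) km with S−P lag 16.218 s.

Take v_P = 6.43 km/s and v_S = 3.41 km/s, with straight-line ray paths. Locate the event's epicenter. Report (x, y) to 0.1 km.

(-85.6, -65.2)

Distance from S−P lag: d = Δt · v_P v_S / (v_P − v_S) = Δt · (6.43·3.41)/(6.43−3.41) ≈ 7.2604·Δt.
So d_LON = 27.82, d_PAS = 126.88, d_ELK = 117.75 km.
Circle about each station: (x + 110.2)² + (y + 78.2)² = 27.82²; (x − 40.0)² + (y + 47.2)² = 126.88²; (x + 50.2)² + (y − 47.1)² = 117.75².
Subtracting the LON equation from the PAS and ELK equations removes the quadratic terms:
300.4 x + 62.0 y = -29756.02
120.0 x + 250.6 y = -26611.94
Solving the 2×2 system: x ≈ -85.6, y ≈ -65.2 km.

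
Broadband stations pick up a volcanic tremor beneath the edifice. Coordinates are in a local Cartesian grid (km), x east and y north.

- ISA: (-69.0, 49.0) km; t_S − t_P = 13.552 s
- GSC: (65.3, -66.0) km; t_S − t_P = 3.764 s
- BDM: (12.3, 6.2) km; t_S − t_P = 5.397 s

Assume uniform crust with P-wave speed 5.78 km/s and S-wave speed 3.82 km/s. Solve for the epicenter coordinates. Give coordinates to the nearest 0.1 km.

65.3 km east, -23.6 km north

Distance from S−P lag: d = Δt · v_P v_S / (v_P − v_S) = Δt · (5.78·3.82)/(5.78−3.82) ≈ 11.2651·Δt.
So d_ISA = 152.66, d_GSC = 42.40, d_BDM = 60.80 km.
Circle about each station: (x + 69.0)² + (y − 49.0)² = 152.66²; (x − 65.3)² + (y + 66.0)² = 42.40²; (x − 12.3)² + (y − 6.2)² = 60.80².
Subtracting pairs of circle equations eliminates x²+y² and gives linear equations (the radical axes):
268.6 x − 230.0 y = 22965.41
162.6 x − 85.6 y = 12636.17
Solving the 2×2 system: x ≈ 65.3, y ≈ -23.6 km.
Check against ISA (with the unrounded x, y): √((x + 69.0)²+(y − 49.0)²) = 152.66 ≈ 152.66 km. ✓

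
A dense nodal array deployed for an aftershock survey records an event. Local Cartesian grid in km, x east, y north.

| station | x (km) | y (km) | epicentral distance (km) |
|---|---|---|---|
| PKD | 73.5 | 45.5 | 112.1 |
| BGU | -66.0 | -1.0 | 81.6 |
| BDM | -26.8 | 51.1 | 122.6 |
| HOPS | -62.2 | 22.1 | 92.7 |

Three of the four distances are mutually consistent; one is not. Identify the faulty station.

BDM

Solve using three stations at a time. Using PKD, BGU, HOPS (subtract circle equations pairwise → linear system) gives (x, y) ≈ (4.2, -42.6).
Distances from that point to each station vs reported:
  PKD: calculated 112.1 vs reported 112.1 → residual 0.0 km
  BGU: calculated 81.6 vs reported 81.6 → residual 0.0 km
  BDM: calculated 98.6 vs reported 122.6 → residual 24.0 km
  HOPS: calculated 92.7 vs reported 92.7 → residual 0.0 km
PKD, BGU, HOPS are mutually consistent (residuals ≈ 0); BDM is off by 24.0 km.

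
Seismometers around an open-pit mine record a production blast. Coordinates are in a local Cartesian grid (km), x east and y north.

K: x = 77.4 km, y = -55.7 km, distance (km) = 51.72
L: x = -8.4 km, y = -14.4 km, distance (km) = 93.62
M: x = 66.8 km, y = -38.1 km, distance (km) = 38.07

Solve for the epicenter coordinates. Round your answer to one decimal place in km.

(84.7, -4.5)

Circle about each station: (x − 77.4)² + (y + 55.7)² = 51.72²; (x + 8.4)² + (y + 14.4)² = 93.62²; (x − 66.8)² + (y + 38.1)² = 38.07².
Subtracting the K equation from the L and M equations removes the quadratic terms:
-171.6 x + 82.6 y = -14905.08
-21.2 x + 35.2 y = -1953.77
Solving the 2×2 system: x ≈ 84.7, y ≈ -4.5 km.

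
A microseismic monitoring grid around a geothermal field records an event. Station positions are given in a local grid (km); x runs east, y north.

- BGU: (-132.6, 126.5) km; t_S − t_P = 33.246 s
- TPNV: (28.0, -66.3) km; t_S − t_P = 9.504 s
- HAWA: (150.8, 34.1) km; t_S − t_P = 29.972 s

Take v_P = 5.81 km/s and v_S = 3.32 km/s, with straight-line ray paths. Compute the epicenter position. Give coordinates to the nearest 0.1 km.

Distance from S−P lag: d = Δt · v_P v_S / (v_P − v_S) = Δt · (5.81·3.32)/(5.81−3.32) ≈ 7.7467·Δt.
So d_BGU = 257.55, d_TPNV = 73.62, d_HAWA = 232.18 km.
Circle about each station: (x + 132.6)² + (y − 126.5)² = 257.55²; (x − 28.0)² + (y + 66.3)² = 73.62²; (x − 150.8)² + (y − 34.1)² = 232.18².
Subtracting pairs of circle equations eliminates x²+y² and gives linear equations (the radical axes):
321.2 x − 385.6 y = 32506.78
566.8 x − 184.8 y = 2742.89
Solving the 2×2 system: x ≈ -31.1, y ≈ -110.2 km.
Check against BGU (with the unrounded x, y): √((x + 132.6)²+(y − 126.5)²) = 257.55 ≈ 257.55 km. ✓

-31.1 km east, -110.2 km north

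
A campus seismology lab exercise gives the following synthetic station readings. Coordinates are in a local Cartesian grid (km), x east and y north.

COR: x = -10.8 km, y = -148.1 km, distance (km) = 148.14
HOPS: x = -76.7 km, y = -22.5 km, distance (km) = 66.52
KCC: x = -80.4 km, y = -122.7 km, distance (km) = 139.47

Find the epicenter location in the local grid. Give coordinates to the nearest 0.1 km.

(-14.1, 0.0)

Circle about each station: (x + 10.8)² + (y + 148.1)² = 148.14²; (x + 76.7)² + (y + 22.5)² = 66.52²; (x + 80.4)² + (y + 122.7)² = 139.47².
Subtracting the COR equation from the HOPS and KCC equations removes the quadratic terms:
-131.8 x + 251.2 y = 1859.44
-139.2 x + 50.8 y = 1962.78
Solving the 2×2 system: x ≈ -14.1, y ≈ 0.0 km.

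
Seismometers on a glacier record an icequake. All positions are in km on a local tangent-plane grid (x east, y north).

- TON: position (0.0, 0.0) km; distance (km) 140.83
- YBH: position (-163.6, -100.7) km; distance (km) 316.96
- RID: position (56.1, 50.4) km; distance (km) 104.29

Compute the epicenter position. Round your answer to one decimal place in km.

x ≈ 140.4 km, y ≈ -11.0 km

Circle about each station: x² + y² = 140.83²; (x + 163.6)² + (y + 100.7)² = 316.96²; (x − 56.1)² + (y − 50.4)² = 104.29².
Subtracting pairs of circle equations eliminates x²+y² and gives linear equations (the radical axes):
-327.2 x − 201.4 y = -43725.10
112.2 x + 100.8 y = 14644.05
Solving the 2×2 system: x ≈ 140.4, y ≈ -11.0 km.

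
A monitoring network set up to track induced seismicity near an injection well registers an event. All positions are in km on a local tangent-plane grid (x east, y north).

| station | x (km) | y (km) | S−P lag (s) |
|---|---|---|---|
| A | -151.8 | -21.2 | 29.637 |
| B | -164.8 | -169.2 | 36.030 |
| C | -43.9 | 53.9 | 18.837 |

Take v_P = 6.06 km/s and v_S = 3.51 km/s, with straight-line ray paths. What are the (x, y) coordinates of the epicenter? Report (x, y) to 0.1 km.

Distance from S−P lag: d = Δt · v_P v_S / (v_P − v_S) = Δt · (6.06·3.51)/(6.06−3.51) ≈ 8.3414·Δt.
So d_A = 247.21, d_B = 300.54, d_C = 157.13 km.
Circle about each station: (x + 151.8)² + (y + 21.2)² = 247.21²; (x + 164.8)² + (y + 169.2)² = 300.54²; (x + 43.9)² + (y − 53.9)² = 157.13².
Subtracting the A equation from the B and C equations removes the quadratic terms:
-26.0 x − 296.0 y = 3083.49
215.8 x + 150.2 y = 17762.69
Solving the 2×2 system: x ≈ 95.4, y ≈ -18.8 km.
Check against A (with the unrounded x, y): √((x + 151.8)²+(y + 21.2)²) = 247.21 ≈ 247.21 km. ✓

x ≈ 95.4 km, y ≈ -18.8 km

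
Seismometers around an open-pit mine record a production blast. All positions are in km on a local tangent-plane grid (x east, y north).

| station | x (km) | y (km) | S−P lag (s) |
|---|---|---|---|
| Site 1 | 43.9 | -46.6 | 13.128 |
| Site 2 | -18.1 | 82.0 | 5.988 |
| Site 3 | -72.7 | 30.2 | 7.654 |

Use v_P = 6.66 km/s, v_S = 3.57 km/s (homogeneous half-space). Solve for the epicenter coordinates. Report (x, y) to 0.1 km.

(-14.1, 36.1)

Distance from S−P lag: d = Δt · v_P v_S / (v_P − v_S) = Δt · (6.66·3.57)/(6.66−3.57) ≈ 7.6946·Δt.
So d_Site 1 = 101.01, d_Site 2 = 46.08, d_Site 3 = 58.89 km.
Circle about each station: (x − 43.9)² + (y + 46.6)² = 101.01²; (x + 18.1)² + (y − 82.0)² = 46.08²; (x + 72.7)² + (y − 30.2)² = 58.89².
Subtracting pairs of circle equations eliminates x²+y² and gives linear equations (the radical axes):
-124.0 x + 257.2 y = 11032.49
-233.2 x + 153.6 y = 8833.55
Solving the 2×2 system: x ≈ -14.1, y ≈ 36.1 km.
Check against Site 1 (with the unrounded x, y): √((x − 43.9)²+(y + 46.6)²) = 101.01 ≈ 101.01 km. ✓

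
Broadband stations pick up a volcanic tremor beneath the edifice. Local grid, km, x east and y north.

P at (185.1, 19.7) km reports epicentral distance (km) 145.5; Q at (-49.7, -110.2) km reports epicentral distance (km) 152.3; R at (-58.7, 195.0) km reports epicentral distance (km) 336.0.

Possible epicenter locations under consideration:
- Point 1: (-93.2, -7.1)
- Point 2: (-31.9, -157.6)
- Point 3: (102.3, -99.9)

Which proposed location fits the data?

Point 3

For each candidate, compare |candidate − station| to the reported distance:
Point 1: residuals P 134.1, Q 40.4, R 131.0 → max 134.1 km
Point 2: residuals P 134.7, Q 101.7, R 17.6 → max 134.7 km
Point 3: residuals P 0.0, Q 0.0, R 0.0 → max 0.0 km
Only Point 3 has all residuals ≈ 0.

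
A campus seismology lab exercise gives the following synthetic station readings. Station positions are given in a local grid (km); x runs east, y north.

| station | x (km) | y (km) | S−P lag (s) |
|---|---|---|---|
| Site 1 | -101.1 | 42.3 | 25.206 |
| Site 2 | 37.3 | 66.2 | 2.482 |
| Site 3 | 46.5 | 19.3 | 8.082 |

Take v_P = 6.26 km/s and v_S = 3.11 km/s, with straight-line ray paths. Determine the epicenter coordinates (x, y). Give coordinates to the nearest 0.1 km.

Distance from S−P lag: d = Δt · v_P v_S / (v_P − v_S) = Δt · (6.26·3.11)/(6.26−3.11) ≈ 6.1805·Δt.
So d_Site 1 = 155.79, d_Site 2 = 15.34, d_Site 3 = 49.95 km.
Circle about each station: (x + 101.1)² + (y − 42.3)² = 155.79²; (x − 37.3)² + (y − 66.2)² = 15.34²; (x − 46.5)² + (y − 19.3)² = 49.95².
Subtracting the Site 1 equation from the Site 2 and Site 3 equations removes the quadratic terms:
276.8 x + 47.8 y = 17798.44
295.2 x − 46.0 y = 12299.76
Solving the 2×2 system: x ≈ 52.4, y ≈ 68.9 km.
Check against Site 1 (with the unrounded x, y): √((x + 101.1)²+(y − 42.3)²) = 155.79 ≈ 155.79 km. ✓

x ≈ 52.4 km, y ≈ 68.9 km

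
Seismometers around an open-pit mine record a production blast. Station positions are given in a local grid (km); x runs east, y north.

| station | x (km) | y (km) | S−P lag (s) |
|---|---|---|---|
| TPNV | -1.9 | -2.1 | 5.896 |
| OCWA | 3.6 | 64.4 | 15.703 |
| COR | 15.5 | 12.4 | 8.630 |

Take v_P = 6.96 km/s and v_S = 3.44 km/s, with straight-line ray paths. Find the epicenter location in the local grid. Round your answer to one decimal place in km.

Distance from S−P lag: d = Δt · v_P v_S / (v_P − v_S) = Δt · (6.96·3.44)/(6.96−3.44) ≈ 6.8018·Δt.
So d_TPNV = 40.10, d_OCWA = 106.81, d_COR = 58.70 km.
Circle about each station: (x + 1.9)² + (y + 2.1)² = 40.10²; (x − 3.6)² + (y − 64.4)² = 106.81²; (x − 15.5)² + (y − 12.4)² = 58.70².
Subtracting pairs of circle equations eliminates x²+y² and gives linear equations (the radical axes):
11.0 x + 133.0 y = -5648.07
34.8 x + 29.0 y = -1451.69
Solving the 2×2 system: x ≈ -6.8, y ≈ -41.9 km.

-6.8 km east, -41.9 km north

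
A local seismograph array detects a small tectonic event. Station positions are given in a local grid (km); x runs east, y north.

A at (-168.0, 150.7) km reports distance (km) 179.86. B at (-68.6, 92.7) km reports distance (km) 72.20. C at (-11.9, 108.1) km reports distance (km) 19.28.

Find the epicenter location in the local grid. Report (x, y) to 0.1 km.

x ≈ 3.5 km, y ≈ 96.5 km

Circle about each station: (x + 168.0)² + (y − 150.7)² = 179.86²; (x + 68.6)² + (y − 92.7)² = 72.20²; (x + 11.9)² + (y − 108.1)² = 19.28².
Subtracting pairs of circle equations eliminates x²+y² and gives linear equations (the radical axes):
198.8 x − 116.0 y = -10498.46
312.2 x − 85.2 y = -7129.37
Solving the 2×2 system: x ≈ 3.5, y ≈ 96.5 km.
Check against A (with the unrounded x, y): √((x + 168.0)²+(y − 150.7)²) = 179.86 ≈ 179.86 km. ✓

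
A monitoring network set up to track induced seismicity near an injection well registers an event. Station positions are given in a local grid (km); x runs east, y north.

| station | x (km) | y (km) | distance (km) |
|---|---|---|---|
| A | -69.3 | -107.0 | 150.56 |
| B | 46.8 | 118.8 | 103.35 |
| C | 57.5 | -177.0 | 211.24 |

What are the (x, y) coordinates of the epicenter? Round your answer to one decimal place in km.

Circle about each station: (x + 69.3)² + (y + 107.0)² = 150.56²; (x − 46.8)² + (y − 118.8)² = 103.35²; (x − 57.5)² + (y + 177.0)² = 211.24².
Subtracting pairs of circle equations eliminates x²+y² and gives linear equations (the radical axes):
232.2 x + 451.6 y = 12039.28
253.6 x − 140.0 y = -3570.26
Solving the 2×2 system: x ≈ 0.5, y ≈ 26.4 km.

(0.5, 26.4)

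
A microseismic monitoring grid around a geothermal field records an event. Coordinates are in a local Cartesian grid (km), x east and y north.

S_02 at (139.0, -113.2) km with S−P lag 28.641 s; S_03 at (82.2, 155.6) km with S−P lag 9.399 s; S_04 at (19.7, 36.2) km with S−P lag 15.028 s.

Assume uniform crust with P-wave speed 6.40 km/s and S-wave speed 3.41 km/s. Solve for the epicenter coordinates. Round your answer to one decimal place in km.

Distance from S−P lag: d = Δt · v_P v_S / (v_P − v_S) = Δt · (6.40·3.41)/(6.40−3.41) ≈ 7.2990·Δt.
So d_S_02 = 209.05, d_S_03 = 68.60, d_S_04 = 109.69 km.
Circle about each station: (x − 139.0)² + (y + 113.2)² = 209.05²; (x − 82.2)² + (y − 155.6)² = 68.60²; (x − 19.7)² + (y − 36.2)² = 109.69².
Subtracting the S_02 equation from the S_03 and S_04 equations removes the quadratic terms:
-113.6 x + 537.6 y = 37828.90
-238.6 x + 298.8 y = 1233.30
Solving the 2×2 system: x ≈ 112.8, y ≈ 94.2 km.

112.8 km east, 94.2 km north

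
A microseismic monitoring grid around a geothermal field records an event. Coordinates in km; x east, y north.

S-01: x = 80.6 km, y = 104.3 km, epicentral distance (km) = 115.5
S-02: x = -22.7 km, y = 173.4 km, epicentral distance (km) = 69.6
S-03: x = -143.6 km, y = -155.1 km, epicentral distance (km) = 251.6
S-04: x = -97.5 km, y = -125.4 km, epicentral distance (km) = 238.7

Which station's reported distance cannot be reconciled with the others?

S-03

Solve using three stations at a time. Using S-01, S-02, S-04 (subtract circle equations pairwise → linear system) gives (x, y) ≈ (-34.9, 104.9).
Distances from that point to each station vs reported:
  S-01: calculated 115.5 vs reported 115.5 → residual 0.0 km
  S-02: calculated 69.6 vs reported 69.6 → residual 0.0 km
  S-03: calculated 281.8 vs reported 251.6 → residual 30.2 km
  S-04: calculated 238.7 vs reported 238.7 → residual 0.0 km
S-01, S-02, S-04 are mutually consistent (residuals ≈ 0); S-03 is off by 30.2 km.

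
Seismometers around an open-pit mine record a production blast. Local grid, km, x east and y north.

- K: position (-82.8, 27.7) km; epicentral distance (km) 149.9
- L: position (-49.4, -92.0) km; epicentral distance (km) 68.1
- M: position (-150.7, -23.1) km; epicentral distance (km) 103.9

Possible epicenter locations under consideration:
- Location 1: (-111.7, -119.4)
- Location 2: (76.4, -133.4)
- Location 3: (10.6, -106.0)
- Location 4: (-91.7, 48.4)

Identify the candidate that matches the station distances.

For each candidate, compare |candidate − station| to the reported distance:
Location 1: residuals K 0.0, L 0.0, M 0.0 → max 0.0 km
Location 2: residuals K 76.6, L 64.3, M 148.6 → max 148.6 km
Location 3: residuals K 13.2, L 6.5, M 77.5 → max 77.5 km
Location 4: residuals K 127.4, L 78.5, M 11.2 → max 127.4 km
Only Location 1 has all residuals ≈ 0.

Location 1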